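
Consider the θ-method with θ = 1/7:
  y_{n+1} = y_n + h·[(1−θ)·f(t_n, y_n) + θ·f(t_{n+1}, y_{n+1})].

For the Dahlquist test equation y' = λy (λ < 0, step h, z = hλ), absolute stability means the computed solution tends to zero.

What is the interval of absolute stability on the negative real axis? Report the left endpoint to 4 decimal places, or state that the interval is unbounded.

(-2.8000, 0).

Set f=λy, z=hλ:
  y_{n+1} = y_n + z·[6/7·y_n + 1/7·y_{n+1}] ⇒ (1 − 1/7z)y_{n+1} = (1 + 6/7z)y_n
  so R(z) = (1 + 6/7z)/(1 − 1/7z).

Need |R(x)|<1, x<0.
x=-1.44: |R|=0.1943
R=−1: 1+6/7x = −1+1/7x ⇒ -5/7x=2 ⇒ x=2/(-5/7)=-2.8000
Confirm numerically:
  x=-2.403: |R|=0.78890 <1
  x=-1.858: |R|=0.46828 <1
  x=-1.212: |R|=0.03312 <1
  x=-3.161: |R|=1.17764 >1
  x=-3.114: |R|=1.15523 >1
Interval (-2.8000, 0).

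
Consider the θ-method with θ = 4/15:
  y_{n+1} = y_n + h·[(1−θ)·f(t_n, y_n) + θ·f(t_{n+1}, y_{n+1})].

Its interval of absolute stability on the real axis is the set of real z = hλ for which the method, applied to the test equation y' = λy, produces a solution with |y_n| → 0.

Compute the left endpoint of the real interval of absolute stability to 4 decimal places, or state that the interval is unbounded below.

left endpoint -4.2857.

Test eqn y'=λy, z=hλ:
  y_{n+1} = y_n + z·[11/15·y_n + 4/15·y_{n+1}] ⇒ (1 − 4/15z)y_{n+1} = (1 + 11/15z)y_n
  R(z) = (1 + 11/15z)/(1 − 4/15z).

Find x<0 with |R(x)|<1.
x=-0.64: |R|=0.4533
R=−1: 1+11/15x = −1+4/15x ⇒ -7/15x=2 ⇒ x=2/(-7/15)=-4.2857
Confirm numerically:
  x=-4.238: |R|=0.98955 <1
  x=-2.373: |R|=0.45333 <1
  x=-1.935: |R|=0.27639 <1
  x=-4.726: |R|=1.09090 >1
  x=-4.492: |R|=1.04380 >1
Stable set (-4.2857, 0).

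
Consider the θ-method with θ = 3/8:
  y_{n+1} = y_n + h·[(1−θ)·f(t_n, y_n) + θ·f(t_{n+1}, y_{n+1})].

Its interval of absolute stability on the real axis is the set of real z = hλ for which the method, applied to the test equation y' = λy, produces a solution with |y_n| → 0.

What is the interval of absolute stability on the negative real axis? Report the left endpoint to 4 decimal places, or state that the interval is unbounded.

z∈(-8.0000,0).

Set f=λy, z=hλ:
  y_{n+1} = y_n + z·[5/8·y_n + 3/8·y_{n+1}] ⇒ (1 − 3/8z)y_{n+1} = (1 + 5/8z)y_n
  Hence R(z) = (1 + 5/8z)/(1 − 3/8z).

Boundary: |R(x)|=1, x<0.
x=-1.01: |R|=0.2675
R=−1: 1+5/8x = −1+3/8x ⇒ -1/4x=2 ⇒ x=2/(-1/4)=-8.0000
Confirm numerically:
  x=-6.917: |R|=0.92466 <1
  x=-6.077: |R|=0.85338 <1
  x=-5.519: |R|=0.79794 <1
  x=-8.296: |R|=1.01800 >1
  x=-8.240: |R|=1.01467 >1
  x=-8.129: |R|=1.00797 >1
Stable set (-8.0000, 0).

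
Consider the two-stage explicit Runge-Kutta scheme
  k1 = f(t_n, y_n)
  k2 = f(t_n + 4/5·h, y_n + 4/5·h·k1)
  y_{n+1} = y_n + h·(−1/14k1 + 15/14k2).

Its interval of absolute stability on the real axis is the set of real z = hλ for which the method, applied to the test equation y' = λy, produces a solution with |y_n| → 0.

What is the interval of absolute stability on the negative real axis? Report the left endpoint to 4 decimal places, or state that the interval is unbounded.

On y'=λy, z=hλ:
  k1=λy_n ⇒ h·k1=z·y_n;  k2=λ(1+4/5z)y_n ⇒ h·k2=z(1+4/5z)y_n
  y_{n+1}/y_n = 1 − 1/14z + 15/14z(1+4/5z) = 1 + z + 6/7z²
  so R(z) = 1 + z + 6/7z².

Find x<0 with |R(x)|<1.
x=-0.6: |R|=0.7086
R=1: x+6/7x²=0 ⇒ x=−7/6=-1.1667; min R=1−1/(4·6/7)=0.7083>−1
Confirm numerically:
  x=-1.135: |R|=0.96919 <1
  x=-1.092: |R|=0.93011 <1
  x=-0.756: |R|=0.73389 <1
  x=-1.542: |R|=1.49608 >1
  x=-1.262: |R|=1.10312 >1
  x=-1.208: |R|=1.04280 >1
Stable set (-1.1667, 0).

(-1.1667, 0).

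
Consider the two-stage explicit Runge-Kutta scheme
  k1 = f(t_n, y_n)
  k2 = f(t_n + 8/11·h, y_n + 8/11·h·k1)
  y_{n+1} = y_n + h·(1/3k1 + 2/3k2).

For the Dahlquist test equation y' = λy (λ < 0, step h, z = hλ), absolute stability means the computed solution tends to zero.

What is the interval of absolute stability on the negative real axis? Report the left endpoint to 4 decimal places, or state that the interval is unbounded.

Test eqn y'=λy, z=hλ:
  k1=λy_n ⇒ h·k1=z·y_n;  k2=λ(1+8/11z)y_n ⇒ h·k2=z(1+8/11z)y_n
  y_{n+1}/y_n = 1 + 1/3z + 2/3z(1+8/11z) = 1 + z + 16/33z²
  so R(z) = 1 + z + 16/33z².

Boundary: |R(x)|=1, x<0.
x=-0.61: |R|=0.5704
R=1: x+16/33x²=0 ⇒ x=−33/16=-2.0625; min R=1−1/(4·16/33)=0.4844>−1
Confirm numerically:
  x=-1.601: |R|=0.64176 <1
  x=-0.991: |R|=0.48516 <1
  x=-0.891: |R|=0.49391 <1
  x=-2.539: |R|=1.58659 >1
  x=-2.291: |R|=1.25382 >1
So |R|<1 on (-2.0625, 0).

(-2.0625, 0).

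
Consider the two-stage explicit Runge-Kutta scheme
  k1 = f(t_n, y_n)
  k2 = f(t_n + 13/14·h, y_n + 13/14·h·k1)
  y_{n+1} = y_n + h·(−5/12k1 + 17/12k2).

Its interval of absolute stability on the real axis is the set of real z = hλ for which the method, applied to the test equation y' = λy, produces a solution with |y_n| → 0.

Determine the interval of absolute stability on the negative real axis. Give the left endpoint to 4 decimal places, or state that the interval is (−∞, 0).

z∈(-0.7602,0).

With y'=λy (z=hλ):
  k1=λy_n ⇒ h·k1=z·y_n;  k2=λ(1+13/14z)y_n ⇒ h·k2=z(1+13/14z)y_n
  y_{n+1}/y_n = 1 − 5/12z + 17/12z(1+13/14z) = 1 + z + 221/168z²
  Hence R(z) = 1 + z + 221/168z².

Boundary: |R(x)|=1, x<0.
x=-0.78: |R|=1.0203
R=1: x+221/168x²=0 ⇒ x=−168/221=-0.7602; min R=1−1/(4·221/168)=0.8100>−1
Confirm numerically:
  x=-0.500: |R|=0.82887 <1
  x=-0.409: |R|=0.81105 <1
  x=-0.307: |R|=0.81698 <1
  x=-1.347: |R|=2.03981 >1
  x=-1.230: |R|=1.76018 >1
  x=-0.891: |R|=1.15333 >1
So |R|<1 on (-0.7602, 0).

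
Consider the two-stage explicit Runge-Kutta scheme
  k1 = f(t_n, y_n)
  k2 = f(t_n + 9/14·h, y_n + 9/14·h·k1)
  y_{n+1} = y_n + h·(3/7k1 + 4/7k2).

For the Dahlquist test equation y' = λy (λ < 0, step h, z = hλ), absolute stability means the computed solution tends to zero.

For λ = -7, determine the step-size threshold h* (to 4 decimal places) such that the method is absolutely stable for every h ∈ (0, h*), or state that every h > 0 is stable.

(-2.7222,0); λ=-7 ⇒ h* = (49/18)/7 = 0.3889.

Set f=λy, z=hλ:
  k1=λy_n ⇒ h·k1=z·y_n;  k2=λ(1+9/14z)y_n ⇒ h·k2=z(1+9/14z)y_n
  y_{n+1}/y_n = 1 + 3/7z + 4/7z(1+9/14z) = 1 + z + 18/49z²
  Hence R(z) = 1 + z + 18/49z².

Need |R(x)|<1, x<0.
x=-0.92: |R|=0.3909
R=1: x+18/49x²=0 ⇒ x=−49/18=-2.7222; min R=1−1/(4·18/49)=0.3194>−1
Confirm numerically:
  x=-2.066: |R|=0.50197 <1
  x=-1.853: |R|=0.40833 <1
  x=-1.267: |R|=0.32270 <1
  x=-3.188: |R|=1.54547 >1
  x=-3.186: |R|=1.54279 >1
  x=-3.008: |R|=1.31578 >1
Stable set (-2.7222, 0).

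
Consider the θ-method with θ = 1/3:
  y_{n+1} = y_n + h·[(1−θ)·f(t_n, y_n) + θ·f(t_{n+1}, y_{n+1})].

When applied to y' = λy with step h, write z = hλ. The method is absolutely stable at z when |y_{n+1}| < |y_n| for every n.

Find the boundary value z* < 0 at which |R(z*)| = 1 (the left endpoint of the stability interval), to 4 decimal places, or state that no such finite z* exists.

left endpoint -6.0000.

Test eqn y'=λy, z=hλ:
  y_{n+1} = y_n + z·[2/3·y_n + 1/3·y_{n+1}] ⇒ (1 − 1/3z)y_{n+1} = (1 + 2/3z)y_n
  R(z) = (1 + 2/3z)/(1 − 1/3z).

Boundary: |R(x)|=1, x<0.
x=-0.48: |R|=0.5862
R=−1: 1+2/3x = −1+1/3x ⇒ -1/3x=2 ⇒ x=2/(-1/3)=-6.0000
Confirm numerically:
  x=-5.796: |R|=0.97681 <1
  x=-3.697: |R|=0.65611 <1
  x=-2.462: |R|=0.35225 <1
  x=-6.529: |R|=1.05551 >1
  x=-6.296: |R|=1.03184 >1
  x=-6.262: |R|=1.02829 >1
Stable set (-6.0000, 0).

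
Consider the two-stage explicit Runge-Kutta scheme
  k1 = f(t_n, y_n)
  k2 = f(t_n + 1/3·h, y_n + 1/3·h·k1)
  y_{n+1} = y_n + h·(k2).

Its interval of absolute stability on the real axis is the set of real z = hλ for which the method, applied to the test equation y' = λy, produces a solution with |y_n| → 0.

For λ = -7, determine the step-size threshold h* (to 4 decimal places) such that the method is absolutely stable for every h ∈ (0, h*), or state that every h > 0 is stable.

With y'=λy (z=hλ):
  k1=λy_n ⇒ h·k1=z·y_n;  k2=λ(1+1/3z)y_n ⇒ h·k2=z(1+1/3z)y_n
  y_{n+1}/y_n = 1 + z(1+1/3z) = 1 + z + 1/3z²
  R(z) = 1 + z + 1/3z².

Find x<0 with |R(x)|<1.
x=-0.33: |R|=0.7063
R=1: x+1/3x²=0 ⇒ x=−3=-3.0000; min R=1−1/(4·1/3)=0.2500>−1
Confirm numerically:
  x=-2.743: |R|=0.76502 <1
  x=-2.696: |R|=0.72681 <1
  x=-2.386: |R|=0.51167 <1
  x=-3.570: |R|=1.67830 >1
  x=-3.420: |R|=1.47880 >1
  x=-3.039: |R|=1.03951 >1
Interval (-3.0000, 0).

(-3.0000,0); λ=-7 ⇒ h* = (3)/7 = 0.4286.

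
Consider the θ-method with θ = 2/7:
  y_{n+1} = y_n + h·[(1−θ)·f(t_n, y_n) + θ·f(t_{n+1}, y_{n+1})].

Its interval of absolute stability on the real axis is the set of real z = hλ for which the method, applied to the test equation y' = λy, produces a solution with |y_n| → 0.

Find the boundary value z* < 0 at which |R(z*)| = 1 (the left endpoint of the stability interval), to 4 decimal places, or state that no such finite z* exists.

Set f=λy, z=hλ:
  y_{n+1} = y_n + z·[5/7·y_n + 2/7·y_{n+1}] ⇒ (1 − 2/7z)y_{n+1} = (1 + 5/7z)y_n
  R(z) = (1 + 5/7z)/(1 − 2/7z).

Need |R(x)|<1, x<0.
x=-1.77: |R|=0.1755
R=−1: 1+5/7x = −1+2/7x ⇒ -3/7x=2 ⇒ x=2/(-3/7)=-4.6667
Confirm numerically:
  x=-4.287: |R|=0.92687 <1
  x=-3.753: |R|=0.81104 <1
  x=-3.305: |R|=0.69985 <1
  x=-2.952: |R|=0.60136 <1
  x=-5.147: |R|=1.08332 >1
  x=-4.758: |R|=1.01659 >1
  x=-4.751: |R|=1.01533 >1
Interval (-4.6667, 0).

left endpoint -4.6667.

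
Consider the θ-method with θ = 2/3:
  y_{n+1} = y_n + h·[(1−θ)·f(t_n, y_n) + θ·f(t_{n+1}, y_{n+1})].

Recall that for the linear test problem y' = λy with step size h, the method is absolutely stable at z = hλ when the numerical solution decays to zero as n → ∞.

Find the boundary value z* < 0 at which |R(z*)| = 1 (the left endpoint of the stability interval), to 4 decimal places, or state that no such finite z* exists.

interval (−∞, 0).

Test eqn y'=λy, z=hλ:
  y_{n+1} = y_n + z·[1/3·y_n + 2/3·y_{n+1}] ⇒ (1 − 2/3z)y_{n+1} = (1 + 1/3z)y_n
  R(z) = (1 + 1/3z)/(1 − 2/3z).

Boundary: |R(x)|=1, x<0.
x=-0.73: |R|=0.5090
x=-2: |R|=0.1429
x=-10: |R|=0.3043
x=-100: |R|=0.4778
θ=2/3≥1/2 ⇒ |1+1/3x|<|1−2/3x| ∀x<0 ⇒ stable on all of ℝ⁻.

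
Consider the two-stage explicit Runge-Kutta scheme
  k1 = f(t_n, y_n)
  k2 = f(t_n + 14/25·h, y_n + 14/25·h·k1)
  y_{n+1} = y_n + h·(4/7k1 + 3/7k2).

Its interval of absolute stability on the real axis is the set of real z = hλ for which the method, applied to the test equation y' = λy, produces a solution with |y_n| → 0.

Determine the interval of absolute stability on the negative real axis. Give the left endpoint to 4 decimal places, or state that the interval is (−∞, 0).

Set f=λy, z=hλ:
  k1=λy_n ⇒ h·k1=z·y_n;  k2=λ(1+14/25z)y_n ⇒ h·k2=z(1+14/25z)y_n
  y_{n+1}/y_n = 1 + 4/7z + 3/7z(1+14/25z) = 1 + z + 6/25z²
  so R(z) = 1 + z + 6/25z².

Need |R(x)|<1, x<0.
x=-1.01: |R|=0.2348
R=1: x+6/25x²=0 ⇒ x=−25/6=-4.1667; min R=1−1/(4·6/25)=-0.0417>−1
Confirm numerically:
  x=-3.938: |R|=0.78388 <1
  x=-3.491: |R|=0.43390 <1
  x=-1.738: |R|=0.01305 <1
  x=-4.644: |R|=1.53202 >1
  x=-4.539: |R|=1.40561 >1
  x=-4.370: |R|=1.21326 >1
Interval (-4.1667, 0).

z∈(-4.1667,0).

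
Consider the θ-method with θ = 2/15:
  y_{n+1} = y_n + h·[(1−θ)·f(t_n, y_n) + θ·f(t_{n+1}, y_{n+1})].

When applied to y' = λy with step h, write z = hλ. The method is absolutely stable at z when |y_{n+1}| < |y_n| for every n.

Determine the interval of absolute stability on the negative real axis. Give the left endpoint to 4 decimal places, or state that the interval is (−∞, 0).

(-2.7273, 0).

Set f=λy, z=hλ:
  y_{n+1} = y_n + z·[13/15·y_n + 2/15·y_{n+1}] ⇒ (1 − 2/15z)y_{n+1} = (1 + 13/15z)y_n
  so R(z) = (1 + 13/15z)/(1 − 2/15z).

Find x<0 with |R(x)|<1.
x=-1.76: |R|=0.4255
R=−1: 1+13/15x = −1+2/15x ⇒ -11/15x=2 ⇒ x=2/(-11/15)=-2.7273
Confirm numerically:
  x=-2.120: |R|=0.65281 <1
  x=-2.020: |R|=0.59139 <1
  x=-1.719: |R|=0.39847 <1
  x=-3.260: |R|=1.27230 >1
  x=-3.093: |R|=1.18989 >1
So |R|<1 on (-2.7273, 0).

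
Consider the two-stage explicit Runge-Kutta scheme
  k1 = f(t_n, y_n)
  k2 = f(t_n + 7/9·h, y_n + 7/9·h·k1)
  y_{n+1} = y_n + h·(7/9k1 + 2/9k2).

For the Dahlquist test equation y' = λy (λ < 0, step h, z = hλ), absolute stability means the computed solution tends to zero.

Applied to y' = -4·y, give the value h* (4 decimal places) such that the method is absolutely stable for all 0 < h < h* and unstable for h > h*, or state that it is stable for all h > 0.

(-5.7857,0); λ=-4 ⇒ h* = (81/14)/4 = 1.4464.

Test eqn y'=λy, z=hλ:
  k1=λy_n ⇒ h·k1=z·y_n;  k2=λ(1+7/9z)y_n ⇒ h·k2=z(1+7/9z)y_n
  y_{n+1}/y_n = 1 + 7/9z + 2/9z(1+7/9z) = 1 + z + 14/81z²
  R(z) = 1 + z + 14/81z².

Find x<0 with |R(x)|<1.
x=-0.65: |R|=0.4230
R=1: x+14/81x²=0 ⇒ x=−81/14=-5.7857; min R=1−1/(4·14/81)=-0.4464>−1
Confirm numerically:
  x=-4.398: |R|=0.05487 <1
  x=-4.321: |R|=0.09391 <1
  x=-2.868: |R|=0.44632 <1
  x=-6.218: |R|=1.46458 >1
  x=-5.967: |R|=1.18697 >1
Stable set (-5.7857, 0).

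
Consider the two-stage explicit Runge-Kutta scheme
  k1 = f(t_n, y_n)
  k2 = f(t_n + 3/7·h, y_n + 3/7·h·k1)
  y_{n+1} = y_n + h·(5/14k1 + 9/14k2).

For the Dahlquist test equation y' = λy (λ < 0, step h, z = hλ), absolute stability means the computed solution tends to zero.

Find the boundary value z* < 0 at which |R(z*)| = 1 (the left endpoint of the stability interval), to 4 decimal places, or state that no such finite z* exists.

left endpoint -3.6296.

With y'=λy (z=hλ):
  k1=λy_n ⇒ h·k1=z·y_n;  k2=λ(1+3/7z)y_n ⇒ h·k2=z(1+3/7z)y_n
  y_{n+1}/y_n = 1 + 5/14z + 9/14z(1+3/7z) = 1 + z + 27/98z²
  R(z) = 1 + z + 27/98z².

Boundary: |R(x)|=1, x<0.
x=-0.69: |R|=0.4412
R=1: x+27/98x²=0 ⇒ x=−98/27=-3.6296; min R=1−1/(4·27/98)=0.0926>−1
Confirm numerically:
  x=-2.973: |R|=0.46216 <1
  x=-2.478: |R|=0.21377 <1
  x=-2.277: |R|=0.15145 <1
  x=-4.098: |R|=1.52881 >1
  x=-3.988: |R|=1.39375 >1
  x=-3.909: |R|=1.30087 >1
Interval (-3.6296, 0).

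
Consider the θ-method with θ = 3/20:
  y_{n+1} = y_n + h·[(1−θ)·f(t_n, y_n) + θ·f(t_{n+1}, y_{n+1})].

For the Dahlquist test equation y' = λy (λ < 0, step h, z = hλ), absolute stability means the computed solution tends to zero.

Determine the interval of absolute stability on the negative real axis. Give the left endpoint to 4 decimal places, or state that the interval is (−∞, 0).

With y'=λy (z=hλ):
  y_{n+1} = y_n + z·[17/20·y_n + 3/20·y_{n+1}] ⇒ (1 − 3/20z)y_{n+1} = (1 + 17/20z)y_n
  Hence R(z) = (1 + 17/20z)/(1 − 3/20z).

Solve |R(x)|<1 on ℝ⁻.
x=-1.39: |R|=0.1502
R=−1: 1+17/20x = −1+3/20x ⇒ -7/10x=2 ⇒ x=2/(-7/10)=-2.8571
Confirm numerically:
  x=-2.629: |R|=0.88547 <1
  x=-2.446: |R|=0.78945 <1
  x=-1.747: |R|=0.38426 <1
  x=-3.261: |R|=1.18984 >1
  x=-3.185: |R|=1.15530 >1
  x=-2.939: |R|=1.03977 >1
So |R|<1 on (-2.8571, 0).

(-2.8571, 0).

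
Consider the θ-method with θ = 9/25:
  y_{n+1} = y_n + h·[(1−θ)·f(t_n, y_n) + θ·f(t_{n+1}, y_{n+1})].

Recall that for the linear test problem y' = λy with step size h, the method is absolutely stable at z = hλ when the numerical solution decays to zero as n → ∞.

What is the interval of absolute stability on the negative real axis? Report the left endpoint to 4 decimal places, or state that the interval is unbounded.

Set f=λy, z=hλ:
  y_{n+1} = y_n + z·[16/25·y_n + 9/25·y_{n+1}] ⇒ (1 − 9/25z)y_{n+1} = (1 + 16/25z)y_n
  Hence R(z) = (1 + 16/25z)/(1 − 9/25z).

Find x<0 with |R(x)|<1.
x=-1.12: |R|=0.2018
R=−1: 1+16/25x = −1+9/25x ⇒ -7/25x=2 ⇒ x=2/(-7/25)=-7.1429
Confirm numerically:
  x=-4.968: |R|=0.78162 <1
  x=-4.486: |R|=0.71551 <1
  x=-4.190: |R|=0.67039 <1
  x=-7.659: |R|=1.03846 >1
  x=-7.517: |R|=1.02827 >1
Stable set (-7.1429, 0).

z∈(-7.1429,0).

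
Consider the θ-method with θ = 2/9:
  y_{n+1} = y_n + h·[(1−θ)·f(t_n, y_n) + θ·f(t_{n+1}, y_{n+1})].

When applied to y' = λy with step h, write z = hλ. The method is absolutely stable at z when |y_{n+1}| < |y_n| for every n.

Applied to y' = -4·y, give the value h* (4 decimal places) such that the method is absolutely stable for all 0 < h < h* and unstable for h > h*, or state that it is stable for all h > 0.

(-3.6000,0); λ=-4 ⇒ h* = (18/5)/4 = 0.9000.

With y'=λy (z=hλ):
  y_{n+1} = y_n + z·[7/9·y_n + 2/9·y_{n+1}] ⇒ (1 − 2/9z)y_{n+1} = (1 + 7/9z)y_n
  so R(z) = (1 + 7/9z)/(1 − 2/9z).

Solve |R(x)|<1 on ℝ⁻.
x=-1.38: |R|=0.0561
R=−1: 1+7/9x = −1+2/9x ⇒ -5/9x=2 ⇒ x=2/(-5/9)=-3.6000
Confirm numerically:
  x=-3.000: |R|=0.80000 <1
  x=-1.893: |R|=0.33247 <1
  x=-1.627: |R|=0.19496 <1
  x=-1.493: |R|=0.12106 <1
  x=-3.952: |R|=1.10412 >1
  x=-3.672: |R|=1.02203 >1
  x=-3.655: |R|=1.01686 >1
Stable set (-3.6000, 0).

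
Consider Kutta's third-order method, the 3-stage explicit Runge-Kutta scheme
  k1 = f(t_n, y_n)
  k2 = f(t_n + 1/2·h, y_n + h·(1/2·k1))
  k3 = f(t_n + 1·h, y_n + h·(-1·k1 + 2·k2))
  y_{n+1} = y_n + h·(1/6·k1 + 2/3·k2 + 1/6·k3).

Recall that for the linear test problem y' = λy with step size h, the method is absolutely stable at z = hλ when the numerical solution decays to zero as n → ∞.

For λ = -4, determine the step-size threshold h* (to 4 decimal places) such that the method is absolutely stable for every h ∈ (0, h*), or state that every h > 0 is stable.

With y'=λy (z=hλ):
  order 3, 3-stage ⇒ R(z)=1+z+z^2/2+z^3/6
  (e.g. R(-1.45)=0.09315, |R|=0.09315)

Need |R(x)|<1, x<0.
x=-1.45: |R|=0.0931
|R(-2.81)|=1.5600 |R(-2.61)|=1.1672 |R(-1.09)|=0.2882
Bisect:
  x_lo=-3.2644 |R|=2.7341  x_hi=-0.1505 |R|=0.8603
  mid=-1.70745 |R|=0.07940 →hi
  mid=-2.48593 |R|=0.95646 →hi
  mid=-2.87518 |R|=1.70320 →lo
  mid=-2.68056 |R|=1.29800 →lo
  mid=-2.58325 |R|=1.11973 →lo
  mid=-2.53459 |R|=1.03628 →lo
  mid=-2.51026 |R|=0.99592 →hi
  mid=-2.52243 |R|=1.01599 →lo
  mid=-2.51634 |R|=1.00593 →lo
  ...
  [-2.51292,-2.51273] ⇒ x*=-2.5127
So |R|<1 on (-2.5127, 0).

(-2.5127,0); λ=-4 ⇒ h* = 0.6282.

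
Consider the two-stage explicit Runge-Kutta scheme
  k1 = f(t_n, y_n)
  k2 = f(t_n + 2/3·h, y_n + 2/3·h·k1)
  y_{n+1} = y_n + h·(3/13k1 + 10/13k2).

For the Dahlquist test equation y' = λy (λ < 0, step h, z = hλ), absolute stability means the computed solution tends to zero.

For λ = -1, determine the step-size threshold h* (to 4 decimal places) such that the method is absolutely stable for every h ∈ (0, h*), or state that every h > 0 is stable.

(-1.9500,0); λ=-1 ⇒ h* = (39/20)/1 = 1.9500.

Set f=λy, z=hλ:
  k1=λy_n ⇒ h·k1=z·y_n;  k2=λ(1+2/3z)y_n ⇒ h·k2=z(1+2/3z)y_n
  y_{n+1}/y_n = 1 + 3/13z + 10/13z(1+2/3z) = 1 + z + 20/39z²
  ⇒ R(z) = 1 + z + 20/39z².

Need |R(x)|<1, x<0.
x=-0.33: |R|=0.7258
R=1: x+20/39x²=0 ⇒ x=−39/20=-1.9500; min R=1−1/(4·20/39)=0.5125>−1
Confirm numerically:
  x=-1.881: |R|=0.93344 <1
  x=-1.733: |R|=0.80715 <1
  x=-1.068: |R|=0.51694 <1
  x=-0.796: |R|=0.52893 <1
  x=-2.451: |R|=1.62972 >1
  x=-2.144: |R|=1.21330 >1
Stable set (-1.9500, 0).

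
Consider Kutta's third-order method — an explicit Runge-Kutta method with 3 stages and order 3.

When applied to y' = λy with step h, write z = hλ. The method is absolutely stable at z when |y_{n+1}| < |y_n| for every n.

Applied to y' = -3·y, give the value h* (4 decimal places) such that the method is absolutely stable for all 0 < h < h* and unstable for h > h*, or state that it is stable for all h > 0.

Test eqn y'=λy, z=hλ:
  order 3, 3-stage ⇒ R(z)=1+z+z^2/2+z^3/6
  (e.g. R(-0.34)=0.71125, |R|=0.71125)

Need |R(x)|<1, x<0.
x=-0.34: |R|=0.7112
|R(-2.63)|=1.2035 |R(-1.21)|=0.2268 |R(-0.86)|=0.4038
Bisect:
  x_lo=-3.0924 |R|=2.2396  x_hi=-0.0949 |R|=0.9095
  mid=-1.59364 |R|=0.00165 →hi
  mid=-2.34300 |R|=0.74189 →hi
  mid=-2.71769 |R|=1.37017 →lo
  mid=-2.53035 |R|=1.02917 →lo
  mid=-2.43667 |R|=0.87923 →hi
  mid=-2.48351 |R|=0.95257 →hi
  mid=-2.50693 |R|=0.99046 →hi
  ...
  [-2.51278,-2.51260] ⇒ x*=-2.5127
Stable set (-2.5127, 0).

(-2.5127,0); λ=-3 ⇒ h* = 0.8376.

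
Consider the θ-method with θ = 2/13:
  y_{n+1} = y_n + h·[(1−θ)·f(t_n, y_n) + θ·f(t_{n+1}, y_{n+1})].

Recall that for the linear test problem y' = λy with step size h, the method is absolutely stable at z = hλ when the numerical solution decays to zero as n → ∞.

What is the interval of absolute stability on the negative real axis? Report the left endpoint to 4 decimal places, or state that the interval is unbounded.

(-2.8889, 0).

Set f=λy, z=hλ:
  y_{n+1} = y_n + z·[11/13·y_n + 2/13·y_{n+1}] ⇒ (1 − 2/13z)y_{n+1} = (1 + 11/13z)y_n
  R(z) = (1 + 11/13z)/(1 − 2/13z).

Boundary: |R(x)|=1, x<0.
x=-0.57: |R|=0.4760
R=−1: 1+11/13x = −1+2/13x ⇒ -9/13x=2 ⇒ x=2/(-9/13)=-2.8889
Confirm numerically:
  x=-2.174: |R|=0.62912 <1
  x=-1.828: |R|=0.42675 <1
  x=-1.461: |R|=0.19288 <1
  x=-1.355: |R|=0.12126 <1
  x=-3.480: |R|=1.26653 >1
  x=-3.411: |R|=1.23706 >1
  x=-3.035: |R|=1.06896 >1
So |R|<1 on (-2.8889, 0).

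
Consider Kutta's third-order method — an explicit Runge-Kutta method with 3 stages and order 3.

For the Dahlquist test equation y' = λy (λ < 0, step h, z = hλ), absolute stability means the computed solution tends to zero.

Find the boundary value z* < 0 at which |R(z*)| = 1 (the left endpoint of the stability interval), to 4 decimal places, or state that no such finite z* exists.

With y'=λy (z=hλ):
  order 3, 3-stage ⇒ R(z)=1+z+z^2/2+z^3/6
  (e.g. R(-1.18)=0.24236, |R|=0.24236)

Find x<0 with |R(x)|<1.
x=-1.18: |R|=0.2424
|R(-2.55)|=1.0623 |R(-1.85)|=0.1940 |R(-0.88)|=0.3936
Bisect:
  x_lo=-3.1041 |R|=2.2712  x_hi=-0.3556 |R|=0.7001
  mid=-1.72984 |R|=0.09638 →hi
  mid=-2.41695 |R|=0.84929 →hi
  mid=-2.76051 |R|=1.45634 →lo
  mid=-2.58873 |R|=1.12938 →lo
  mid=-2.50284 |R|=0.98379 →hi
  mid=-2.54579 |R|=1.05516 →lo
  mid=-2.52431 |R|=1.01912 →lo
  mid=-2.51358 |R|=1.00137 →lo
  ...
  [-2.51291,-2.51274] ⇒ x*=-2.5127
Interval (-2.5127, 0).

z* = -2.5127.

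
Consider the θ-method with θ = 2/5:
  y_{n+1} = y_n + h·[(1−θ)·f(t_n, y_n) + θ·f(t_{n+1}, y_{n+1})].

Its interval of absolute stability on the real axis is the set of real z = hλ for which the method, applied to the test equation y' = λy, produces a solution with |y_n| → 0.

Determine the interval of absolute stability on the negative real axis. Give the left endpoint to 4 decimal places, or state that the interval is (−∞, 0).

Test eqn y'=λy, z=hλ:
  y_{n+1} = y_n + z·[3/5·y_n + 2/5·y_{n+1}] ⇒ (1 − 2/5z)y_{n+1} = (1 + 3/5z)y_n
  Hence R(z) = (1 + 3/5z)/(1 − 2/5z).

Need |R(x)|<1, x<0.
x=-0.58: |R|=0.5292
R=−1: 1+3/5x = −1+2/5x ⇒ -1/5x=2 ⇒ x=2/(-1/5)=-10.0000
Confirm numerically:
  x=-7.844: |R|=0.89578 <1
  x=-7.501: |R|=0.87506 <1
  x=-5.045: |R|=0.67164 <1
  x=-5.018: |R|=0.66866 <1
  x=-10.473: |R|=1.01823 >1
  x=-10.365: |R|=1.01419 >1
  x=-10.149: |R|=1.00589 >1
So |R|<1 on (-10.0000, 0).

z∈(-10.0000,0).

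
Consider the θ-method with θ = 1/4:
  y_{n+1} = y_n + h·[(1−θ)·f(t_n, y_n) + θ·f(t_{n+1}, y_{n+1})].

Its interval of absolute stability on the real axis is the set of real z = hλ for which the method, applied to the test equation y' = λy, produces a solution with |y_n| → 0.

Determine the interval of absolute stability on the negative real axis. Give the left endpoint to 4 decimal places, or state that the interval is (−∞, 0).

With y'=λy (z=hλ):
  y_{n+1} = y_n + z·[3/4·y_n + 1/4·y_{n+1}] ⇒ (1 − 1/4z)y_{n+1} = (1 + 3/4z)y_n
  R(z) = (1 + 3/4z)/(1 − 1/4z).

Need |R(x)|<1, x<0.
x=-0.54: |R|=0.5242
R=−1: 1+3/4x = −1+1/4x ⇒ -1/2x=2 ⇒ x=2/(-1/2)=-4.0000
Confirm numerically:
  x=-3.643: |R|=0.90658 <1
  x=-2.856: |R|=0.66628 <1
  x=-2.480: |R|=0.53086 <1
  x=-4.109: |R|=1.02688 >1
  x=-4.103: |R|=1.02542 >1
  x=-4.075: |R|=1.01858 >1
Interval (-4.0000, 0).

z∈(-4.0000,0).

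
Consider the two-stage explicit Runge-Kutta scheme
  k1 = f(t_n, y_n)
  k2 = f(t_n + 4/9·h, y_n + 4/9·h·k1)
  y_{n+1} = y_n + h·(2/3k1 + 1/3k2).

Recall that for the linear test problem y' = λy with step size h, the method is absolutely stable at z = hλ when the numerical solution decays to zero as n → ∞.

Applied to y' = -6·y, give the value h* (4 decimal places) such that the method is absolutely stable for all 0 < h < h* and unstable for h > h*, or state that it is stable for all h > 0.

(-6.7500,0); λ=-6 ⇒ h* = (27/4)/6 = 1.1250.

On y'=λy, z=hλ:
  k1=λy_n ⇒ h·k1=z·y_n;  k2=λ(1+4/9z)y_n ⇒ h·k2=z(1+4/9z)y_n
  y_{n+1}/y_n = 1 + 2/3z + 1/3z(1+4/9z) = 1 + z + 4/27z²
  Hence R(z) = 1 + z + 4/27z².

Solve |R(x)|<1 on ℝ⁻.
x=-0.45: |R|=0.5800
R=1: x+4/27x²=0 ⇒ x=−27/4=-6.7500; min R=1−1/(4·4/27)=-0.6875>−1
Confirm numerically:
  x=-5.029: |R|=0.28221 <1
  x=-3.648: |R|=0.67646 <1
  x=-2.730: |R|=0.62587 <1
  x=-7.322: |R|=1.62047 >1
  x=-7.225: |R|=1.50843 >1
  x=-6.995: |R|=1.25389 >1
So |R|<1 on (-6.7500, 0).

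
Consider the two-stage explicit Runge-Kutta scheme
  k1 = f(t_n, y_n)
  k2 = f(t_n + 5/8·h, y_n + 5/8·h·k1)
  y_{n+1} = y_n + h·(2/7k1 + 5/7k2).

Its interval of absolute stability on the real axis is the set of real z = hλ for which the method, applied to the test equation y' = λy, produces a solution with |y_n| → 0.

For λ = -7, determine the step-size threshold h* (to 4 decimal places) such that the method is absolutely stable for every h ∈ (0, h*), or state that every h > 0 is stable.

(-2.2400,0); λ=-7 ⇒ h* = (56/25)/7 = 0.3200.

Test eqn y'=λy, z=hλ:
  k1=λy_n ⇒ h·k1=z·y_n;  k2=λ(1+5/8z)y_n ⇒ h·k2=z(1+5/8z)y_n
  y_{n+1}/y_n = 1 + 2/7z + 5/7z(1+5/8z) = 1 + z + 25/56z²
  Hence R(z) = 1 + z + 25/56z².

Find x<0 with |R(x)|<1.
x=-0.73: |R|=0.5079
R=1: x+25/56x²=0 ⇒ x=−56/25=-2.2400; min R=1−1/(4·25/56)=0.4400>−1
Confirm numerically:
  x=-2.075: |R|=0.84715 <1
  x=-1.902: |R|=0.71300 <1
  x=-1.169: |R|=0.44107 <1
  x=-0.948: |R|=0.45321 <1
  x=-2.651: |R|=1.48641 >1
  x=-2.454: |R|=1.23444 >1
  x=-2.310: |R|=1.07219 >1
Interval (-2.2400, 0).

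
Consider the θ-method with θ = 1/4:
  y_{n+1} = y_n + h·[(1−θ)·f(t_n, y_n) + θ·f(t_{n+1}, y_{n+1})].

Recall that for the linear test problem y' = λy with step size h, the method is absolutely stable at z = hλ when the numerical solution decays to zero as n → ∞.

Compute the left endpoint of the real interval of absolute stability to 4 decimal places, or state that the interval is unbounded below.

z* = -4.0000.

On y'=λy, z=hλ:
  y_{n+1} = y_n + z·[3/4·y_n + 1/4·y_{n+1}] ⇒ (1 − 1/4z)y_{n+1} = (1 + 3/4z)y_n
  so R(z) = (1 + 3/4z)/(1 − 1/4z).

Find x<0 with |R(x)|<1.
x=-0.56: |R|=0.5088
R=−1: 1+3/4x = −1+1/4x ⇒ -1/2x=2 ⇒ x=2/(-1/2)=-4.0000
Confirm numerically:
  x=-3.515: |R|=0.87092 <1
  x=-3.166: |R|=0.76723 <1
  x=-2.351: |R|=0.48071 <1
  x=-1.863: |R|=0.27102 <1
  x=-4.498: |R|=1.11720 >1
  x=-4.338: |R|=1.08107 >1
Interval (-4.0000, 0).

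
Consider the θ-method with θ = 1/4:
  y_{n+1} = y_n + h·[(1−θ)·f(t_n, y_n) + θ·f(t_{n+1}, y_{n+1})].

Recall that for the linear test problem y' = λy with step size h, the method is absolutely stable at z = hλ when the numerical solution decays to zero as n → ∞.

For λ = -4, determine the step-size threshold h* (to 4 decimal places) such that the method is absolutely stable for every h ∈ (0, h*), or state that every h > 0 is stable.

Test eqn y'=λy, z=hλ:
  y_{n+1} = y_n + z·[3/4·y_n + 1/4·y_{n+1}] ⇒ (1 − 1/4z)y_{n+1} = (1 + 3/4z)y_n
  so R(z) = (1 + 3/4z)/(1 − 1/4z).

Boundary: |R(x)|=1, x<0.
x=-1.08: |R|=0.1496
R=−1: 1+3/4x = −1+1/4x ⇒ -1/2x=2 ⇒ x=2/(-1/2)=-4.0000
Confirm numerically:
  x=-3.295: |R|=0.80672 <1
  x=-2.456: |R|=0.52169 <1
  x=-2.354: |R|=0.48190 <1
  x=-4.593: |R|=1.13802 >1
  x=-4.365: |R|=1.08727 >1
So |R|<1 on (-4.0000, 0).

(-4.0000,0); λ=-4 ⇒ h* = (4)/4 = 1.0000.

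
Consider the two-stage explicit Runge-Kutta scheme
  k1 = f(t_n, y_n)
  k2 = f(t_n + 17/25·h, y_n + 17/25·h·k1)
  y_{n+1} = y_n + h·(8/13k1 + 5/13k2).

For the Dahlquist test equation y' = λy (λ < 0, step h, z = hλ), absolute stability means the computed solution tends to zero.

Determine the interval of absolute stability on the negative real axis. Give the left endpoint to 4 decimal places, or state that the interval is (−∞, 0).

z∈(-3.8235,0).

On y'=λy, z=hλ:
  k1=λy_n ⇒ h·k1=z·y_n;  k2=λ(1+17/25z)y_n ⇒ h·k2=z(1+17/25z)y_n
  y_{n+1}/y_n = 1 + 8/13z + 5/13z(1+17/25z) = 1 + z + 17/65z²
  so R(z) = 1 + z + 17/65z².

Find x<0 with |R(x)|<1.
x=-1.7: |R|=0.0558
R=1: x+17/65x²=0 ⇒ x=−65/17=-3.8235; min R=1−1/(4·17/65)=0.0441>−1
Confirm numerically:
  x=-3.534: |R|=0.73239 <1
  x=-3.210: |R|=0.48492 <1
  x=-3.165: |R|=0.45489 <1
  x=-1.711: |R|=0.05466 <1
  x=-4.149: |R|=1.35318 >1
  x=-4.060: |R|=1.25110 >1
  x=-3.883: |R|=1.06040 >1
Interval (-3.8235, 0).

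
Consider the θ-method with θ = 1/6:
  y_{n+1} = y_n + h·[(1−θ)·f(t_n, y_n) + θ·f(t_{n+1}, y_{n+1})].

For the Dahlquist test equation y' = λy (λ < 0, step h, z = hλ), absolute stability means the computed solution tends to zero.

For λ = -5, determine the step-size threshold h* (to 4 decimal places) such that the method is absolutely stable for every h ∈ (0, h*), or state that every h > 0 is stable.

Set f=λy, z=hλ:
  y_{n+1} = y_n + z·[5/6·y_n + 1/6·y_{n+1}] ⇒ (1 − 1/6z)y_{n+1} = (1 + 5/6z)y_n
  so R(z) = (1 + 5/6z)/(1 − 1/6z).

Find x<0 with |R(x)|<1.
x=-1.8: |R|=0.3846
R=−1: 1+5/6x = −1+1/6x ⇒ -2/3x=2 ⇒ x=2/(-2/3)=-3.0000
Confirm numerically:
  x=-2.570: |R|=0.79930 <1
  x=-1.719: |R|=0.33618 <1
  x=-1.577: |R|=0.24878 <1
  x=-3.491: |R|=1.20693 >1
  x=-3.428: |R|=1.18159 >1
  x=-3.087: |R|=1.03830 >1
So |R|<1 on (-3.0000, 0).

(-3.0000,0); λ=-5 ⇒ h* = (3)/5 = 0.6000.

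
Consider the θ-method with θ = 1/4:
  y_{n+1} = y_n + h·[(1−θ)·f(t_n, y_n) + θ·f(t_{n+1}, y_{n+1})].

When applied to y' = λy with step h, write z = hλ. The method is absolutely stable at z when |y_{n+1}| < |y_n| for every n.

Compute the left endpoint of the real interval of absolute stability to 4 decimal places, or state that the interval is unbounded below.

left endpoint -4.0000.

With y'=λy (z=hλ):
  y_{n+1} = y_n + z·[3/4·y_n + 1/4·y_{n+1}] ⇒ (1 − 1/4z)y_{n+1} = (1 + 3/4z)y_n
  so R(z) = (1 + 3/4z)/(1 − 1/4z).

Boundary: |R(x)|=1, x<0.
x=-1.36: |R|=0.0149
R=−1: 1+3/4x = −1+1/4x ⇒ -1/2x=2 ⇒ x=2/(-1/2)=-4.0000
Confirm numerically:
  x=-2.889: |R|=0.67746 <1
  x=-2.722: |R|=0.61976 <1
  x=-2.090: |R|=0.37274 <1
  x=-1.834: |R|=0.25746 <1
  x=-4.355: |R|=1.08498 >1
  x=-4.235: |R|=1.05707 >1
  x=-4.112: |R|=1.02761 >1
So |R|<1 on (-4.0000, 0).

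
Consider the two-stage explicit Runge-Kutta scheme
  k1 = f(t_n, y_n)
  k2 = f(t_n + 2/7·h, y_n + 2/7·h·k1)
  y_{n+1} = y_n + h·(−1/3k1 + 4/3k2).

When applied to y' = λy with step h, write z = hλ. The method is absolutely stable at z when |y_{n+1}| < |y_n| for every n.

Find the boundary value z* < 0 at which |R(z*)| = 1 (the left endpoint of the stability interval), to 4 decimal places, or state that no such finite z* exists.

Set f=λy, z=hλ:
  k1=λy_n ⇒ h·k1=z·y_n;  k2=λ(1+2/7z)y_n ⇒ h·k2=z(1+2/7z)y_n
  y_{n+1}/y_n = 1 − 1/3z + 4/3z(1+2/7z) = 1 + z + 8/21z²
  ⇒ R(z) = 1 + z + 8/21z².

Solve |R(x)|<1 on ℝ⁻.
x=-0.84: |R|=0.4288
R=1: x+8/21x²=0 ⇒ x=−21/8=-2.6250; min R=1−1/(4·8/21)=0.3438>−1
Confirm numerically:
  x=-2.420: |R|=0.81101 <1
  x=-1.749: |R|=0.41633 <1
  x=-1.170: |R|=0.35149 <1
  x=-2.982: |R|=1.40555 >1
  x=-2.757: |R|=1.13864 >1
So |R|<1 on (-2.6250, 0).

z* = -2.6250.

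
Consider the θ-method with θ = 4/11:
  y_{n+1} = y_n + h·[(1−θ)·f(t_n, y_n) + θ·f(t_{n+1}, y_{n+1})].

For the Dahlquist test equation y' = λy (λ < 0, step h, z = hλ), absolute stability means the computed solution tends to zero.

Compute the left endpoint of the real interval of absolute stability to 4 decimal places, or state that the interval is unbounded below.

On y'=λy, z=hλ:
  y_{n+1} = y_n + z·[7/11·y_n + 4/11·y_{n+1}] ⇒ (1 − 4/11z)y_{n+1} = (1 + 7/11z)y_n
  R(z) = (1 + 7/11z)/(1 − 4/11z).

Solve |R(x)|<1 on ℝ⁻.
x=-1.13: |R|=0.1991
R=−1: 1+7/11x = −1+4/11x ⇒ -3/11x=2 ⇒ x=2/(-3/11)=-7.3333
Confirm numerically:
  x=-6.719: |R|=0.95134 <1
  x=-5.645: |R|=0.84917 <1
  x=-4.743: |R|=0.74072 <1
  x=-7.781: |R|=1.03188 >1
  x=-7.662: |R|=1.02367 >1
  x=-7.627: |R|=1.02122 >1
Interval (-7.3333, 0).

left endpoint -7.3333.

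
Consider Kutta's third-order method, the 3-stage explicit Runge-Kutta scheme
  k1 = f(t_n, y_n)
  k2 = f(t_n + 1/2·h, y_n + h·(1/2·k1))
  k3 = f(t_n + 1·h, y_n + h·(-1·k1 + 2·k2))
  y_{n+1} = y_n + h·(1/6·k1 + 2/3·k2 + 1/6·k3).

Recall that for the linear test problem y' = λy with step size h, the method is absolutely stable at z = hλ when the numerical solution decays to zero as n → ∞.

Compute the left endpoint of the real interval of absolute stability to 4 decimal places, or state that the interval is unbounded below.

Set f=λy, z=hλ:
  order 3, 3-stage ⇒ R(z)=1+z+z^2/2+z^3/6
  (e.g. R(-1.06)=0.30330, |R|=0.30330)

Boundary: |R(x)|=1, x<0.
x=-1.06: |R|=0.3033
|R(-2.24)|=0.6044 |R(-1.8)|=0.1520 |R(-1.49)|=0.0687
Bisect:
  x_lo=-3.3095 |R|=2.8745  x_hi=-0.1241 |R|=0.8833
  mid=-1.71681 |R|=0.08645 →hi
  mid=-2.51315 |R|=1.00067 →lo
  mid=-2.11498 |R|=0.45518 →hi
  mid=-2.31406 |R|=0.70188 →hi
  mid=-2.41361 |R|=0.84427 →hi
  mid=-2.46338 |R|=0.92065 →hi
  mid=-2.48826 |R|=0.96020 →hi
  mid=-2.50071 |R|=0.98032 →hi
  mid=-2.50693 |R|=0.99046 →hi
  mid=-2.51004 |R|=0.99556 →hi
  ...
  [-2.51276,-2.51257] ⇒ x*=-2.5127
Interval (-2.5127, 0).

left endpoint -2.5127.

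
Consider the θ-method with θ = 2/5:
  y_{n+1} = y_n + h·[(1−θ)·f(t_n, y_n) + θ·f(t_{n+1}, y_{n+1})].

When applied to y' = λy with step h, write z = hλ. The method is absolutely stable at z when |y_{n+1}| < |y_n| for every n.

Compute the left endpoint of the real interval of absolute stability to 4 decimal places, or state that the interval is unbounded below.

z* = -10.0000.

With y'=λy (z=hλ):
  y_{n+1} = y_n + z·[3/5·y_n + 2/5·y_{n+1}] ⇒ (1 − 2/5z)y_{n+1} = (1 + 3/5z)y_n
  R(z) = (1 + 3/5z)/(1 − 2/5z).

Find x<0 with |R(x)|<1.
x=-1.64: |R|=0.0097
R=−1: 1+3/5x = −1+2/5x ⇒ -1/5x=2 ⇒ x=2/(-1/5)=-10.0000
Confirm numerically:
  x=-9.789: |R|=0.99142 <1
  x=-9.655: |R|=0.98581 <1
  x=-6.876: |R|=0.83340 <1
  x=-10.342: |R|=1.01332 >1
  x=-10.224: |R|=1.00880 >1
Stable set (-10.0000, 0).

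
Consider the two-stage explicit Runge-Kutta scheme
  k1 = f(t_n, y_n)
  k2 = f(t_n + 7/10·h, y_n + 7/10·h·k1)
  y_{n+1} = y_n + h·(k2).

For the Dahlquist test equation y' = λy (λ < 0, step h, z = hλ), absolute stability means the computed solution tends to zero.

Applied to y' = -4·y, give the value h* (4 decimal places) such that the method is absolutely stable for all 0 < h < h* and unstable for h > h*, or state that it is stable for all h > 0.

(-1.4286,0); λ=-4 ⇒ h* = (10/7)/4 = 0.3571.

Set f=λy, z=hλ:
  k1=λy_n ⇒ h·k1=z·y_n;  k2=λ(1+7/10z)y_n ⇒ h·k2=z(1+7/10z)y_n
  y_{n+1}/y_n = 1 + z(1+7/10z) = 1 + z + 7/10z²
  Hence R(z) = 1 + z + 7/10z².

Find x<0 with |R(x)|<1.
x=-1.7: |R|=1.3230
R=1: x+7/10x²=0 ⇒ x=−10/7=-1.4286; min R=1−1/(4·7/10)=0.6429>−1
Confirm numerically:
  x=-1.374: |R|=0.94751 <1
  x=-0.961: |R|=0.68546 <1
  x=-0.616: |R|=0.64962 <1
  x=-0.583: |R|=0.65492 <1
  x=-2.002: |R|=1.80360 >1
  x=-1.666: |R|=1.27689 >1
Stable set (-1.4286, 0).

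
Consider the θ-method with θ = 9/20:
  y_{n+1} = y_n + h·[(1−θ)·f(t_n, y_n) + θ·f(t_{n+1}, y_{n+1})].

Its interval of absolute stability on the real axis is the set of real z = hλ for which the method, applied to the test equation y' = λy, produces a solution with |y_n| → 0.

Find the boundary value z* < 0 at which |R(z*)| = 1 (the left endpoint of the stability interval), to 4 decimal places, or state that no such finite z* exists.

z* = -20.0000.

With y'=λy (z=hλ):
  y_{n+1} = y_n + z·[11/20·y_n + 9/20·y_{n+1}] ⇒ (1 − 9/20z)y_{n+1} = (1 + 11/20z)y_n
  Hence R(z) = (1 + 11/20z)/(1 − 9/20z).

Need |R(x)|<1, x<0.
x=-0.63: |R|=0.5092
R=−1: 1+11/20x = −1+9/20x ⇒ -1/10x=2 ⇒ x=2/(-1/10)=-20.0000
Confirm numerically:
  x=-14.684: |R|=0.93012 <1
  x=-12.487: |R|=0.88650 <1
  x=-8.894: |R|=0.77798 <1
  x=-8.688: |R|=0.76959 <1
  x=-20.327: |R|=1.00322 >1
  x=-20.320: |R|=1.00315 >1
So |R|<1 on (-20.0000, 0).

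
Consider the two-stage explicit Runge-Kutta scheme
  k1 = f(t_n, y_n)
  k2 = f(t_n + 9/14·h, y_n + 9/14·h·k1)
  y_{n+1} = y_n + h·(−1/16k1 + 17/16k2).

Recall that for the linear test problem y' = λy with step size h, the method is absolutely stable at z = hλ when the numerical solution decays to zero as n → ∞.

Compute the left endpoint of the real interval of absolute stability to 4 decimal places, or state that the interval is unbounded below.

left endpoint -1.4641.

Set f=λy, z=hλ:
  k1=λy_n ⇒ h·k1=z·y_n;  k2=λ(1+9/14z)y_n ⇒ h·k2=z(1+9/14z)y_n
  y_{n+1}/y_n = 1 − 1/16z + 17/16z(1+9/14z) = 1 + z + 153/224z²
  R(z) = 1 + z + 153/224z².

Boundary: |R(x)|=1, x<0.
x=-0.72: |R|=0.6341
R=1: x+153/224x²=0 ⇒ x=−224/153=-1.4641; min R=1−1/(4·153/224)=0.6340>−1
Confirm numerically:
  x=-1.396: |R|=0.93511 <1
  x=-1.289: |R|=0.84588 <1
  x=-1.220: |R|=0.79663 <1
  x=-1.126: |R|=0.74000 <1
  x=-1.759: |R|=1.35437 >1
  x=-1.730: |R|=1.31426 >1
  x=-1.729: |R|=1.31289 >1
Interval (-1.4641, 0).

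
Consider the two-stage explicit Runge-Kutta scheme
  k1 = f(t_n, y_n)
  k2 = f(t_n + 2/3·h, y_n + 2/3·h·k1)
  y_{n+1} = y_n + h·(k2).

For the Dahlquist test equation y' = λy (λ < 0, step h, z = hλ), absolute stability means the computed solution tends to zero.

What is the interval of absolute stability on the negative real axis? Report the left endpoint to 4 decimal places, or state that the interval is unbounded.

z∈(-1.5000,0).

On y'=λy, z=hλ:
  k1=λy_n ⇒ h·k1=z·y_n;  k2=λ(1+2/3z)y_n ⇒ h·k2=z(1+2/3z)y_n
  y_{n+1}/y_n = 1 + z(1+2/3z) = 1 + z + 2/3z²
  so R(z) = 1 + z + 2/3z².

Boundary: |R(x)|=1, x<0.
x=-0.31: |R|=0.7541
R=1: x+2/3x²=0 ⇒ x=−3/2=-1.5000; min R=1−1/(4·2/3)=0.6250>−1
Confirm numerically:
  x=-1.452: |R|=0.95354 <1
  x=-1.156: |R|=0.73489 <1
  x=-0.867: |R|=0.63413 <1
  x=-1.901: |R|=1.50820 >1
  x=-1.865: |R|=1.45382 >1
Interval (-1.5000, 0).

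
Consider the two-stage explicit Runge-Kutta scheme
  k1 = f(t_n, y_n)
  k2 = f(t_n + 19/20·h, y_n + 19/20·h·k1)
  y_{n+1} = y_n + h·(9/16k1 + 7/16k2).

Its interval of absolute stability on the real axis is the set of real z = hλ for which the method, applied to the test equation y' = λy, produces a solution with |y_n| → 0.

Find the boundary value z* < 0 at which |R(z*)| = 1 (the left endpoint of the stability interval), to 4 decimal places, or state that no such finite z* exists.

On y'=λy, z=hλ:
  k1=λy_n ⇒ h·k1=z·y_n;  k2=λ(1+19/20z)y_n ⇒ h·k2=z(1+19/20z)y_n
  y_{n+1}/y_n = 1 + 9/16z + 7/16z(1+19/20z) = 1 + z + 133/320z²
  so R(z) = 1 + z + 133/320z².

Need |R(x)|<1, x<0.
x=-0.88: |R|=0.4419
R=1: x+133/320x²=0 ⇒ x=−320/133=-2.4060; min R=1−1/(4·133/320)=0.3985>−1
Confirm numerically:
  x=-1.984: |R|=0.65201 <1
  x=-1.949: |R|=0.62979 <1
  x=-1.821: |R|=0.55723 <1
  x=-2.944: |R|=1.65828 >1
  x=-2.840: |R|=1.51226 >1
  x=-2.476: |R|=1.07202 >1
So |R|<1 on (-2.4060, 0).

z* = -2.4060.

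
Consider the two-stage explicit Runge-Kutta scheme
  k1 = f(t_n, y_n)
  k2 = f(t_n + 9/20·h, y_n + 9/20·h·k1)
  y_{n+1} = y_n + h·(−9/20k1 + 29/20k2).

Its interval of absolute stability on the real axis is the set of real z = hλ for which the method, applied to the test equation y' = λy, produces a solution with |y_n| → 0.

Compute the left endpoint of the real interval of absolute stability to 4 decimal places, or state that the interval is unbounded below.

z* = -1.5326.

Set f=λy, z=hλ:
  k1=λy_n ⇒ h·k1=z·y_n;  k2=λ(1+9/20z)y_n ⇒ h·k2=z(1+9/20z)y_n
  y_{n+1}/y_n = 1 − 9/20z + 29/20z(1+9/20z) = 1 + z + 261/400z²
  ⇒ R(z) = 1 + z + 261/400z².

Boundary: |R(x)|=1, x<0.
x=-1.38: |R|=0.8626
R=1: x+261/400x²=0 ⇒ x=−400/261=-1.5326; min R=1−1/(4·261/400)=0.6169>−1
Confirm numerically:
  x=-1.259: |R|=0.77527 <1
  x=-1.037: |R|=0.66468 <1
  x=-1.015: |R|=0.65722 <1
  x=-2.110: |R|=1.79500 >1
  x=-1.804: |R|=1.31951 >1
Stable set (-1.5326, 0).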